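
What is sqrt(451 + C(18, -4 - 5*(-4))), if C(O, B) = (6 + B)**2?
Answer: sqrt(935) ≈ 30.578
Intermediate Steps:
sqrt(451 + C(18, -4 - 5*(-4))) = sqrt(451 + (6 + (-4 - 5*(-4)))**2) = sqrt(451 + (6 + (-4 + 20))**2) = sqrt(451 + (6 + 16)**2) = sqrt(451 + 22**2) = sqrt(451 + 484) = sqrt(935)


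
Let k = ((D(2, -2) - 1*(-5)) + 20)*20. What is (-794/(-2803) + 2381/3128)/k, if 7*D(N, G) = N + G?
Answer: 366303/175355680 ≈ 0.0020889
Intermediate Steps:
D(N, G) = G/7 + N/7 (D(N, G) = (N + G)/7 = (G + N)/7 = G/7 + N/7)
k = 500 (k = ((((1/7)*(-2) + (1/7)*2) - 1*(-5)) + 20)*20 = (((-2/7 + 2/7) + 5) + 20)*20 = ((0 + 5) + 20)*20 = (5 + 20)*20 = 25*20 = 500)
(-794/(-2803) + 2381/3128)/k = (-794/(-2803) + 2381/3128)/500 = (-794*(-1/2803) + 2381*(1/3128))*(1/500) = (794/2803 + 2381/3128)*(1/500) = (9157575/8767784)*(1/500) = 366303/175355680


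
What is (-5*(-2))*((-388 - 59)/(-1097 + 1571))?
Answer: -745/79 ≈ -9.4304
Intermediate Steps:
(-5*(-2))*((-388 - 59)/(-1097 + 1571)) = 10*(-447/474) = 10*(-447*1/474) = 10*(-149/158) = -745/79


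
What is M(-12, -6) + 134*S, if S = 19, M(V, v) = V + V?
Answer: 2522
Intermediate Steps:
M(V, v) = 2*V
M(-12, -6) + 134*S = 2*(-12) + 134*19 = -24 + 2546 = 2522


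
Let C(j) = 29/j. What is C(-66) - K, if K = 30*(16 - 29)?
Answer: 25711/66 ≈ 389.56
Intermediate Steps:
K = -390 (K = 30*(-13) = -390)
C(-66) - K = 29/(-66) - 1*(-390) = 29*(-1/66) + 390 = -29/66 + 390 = 25711/66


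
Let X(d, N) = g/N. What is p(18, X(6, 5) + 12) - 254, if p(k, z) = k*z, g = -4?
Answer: -262/5 ≈ -52.400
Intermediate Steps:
X(d, N) = -4/N
p(18, X(6, 5) + 12) - 254 = 18*(-4/5 + 12) - 254 = 18*(-4*⅕ + 12) - 254 = 18*(-⅘ + 12) - 254 = 18*(56/5) - 254 = 1008/5 - 254 = -262/5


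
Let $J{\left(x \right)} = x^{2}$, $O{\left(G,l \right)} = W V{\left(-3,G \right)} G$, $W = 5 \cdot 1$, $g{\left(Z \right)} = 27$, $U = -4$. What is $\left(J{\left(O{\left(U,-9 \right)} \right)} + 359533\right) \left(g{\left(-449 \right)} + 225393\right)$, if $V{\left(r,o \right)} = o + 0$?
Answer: $82488616860$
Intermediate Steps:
$V{\left(r,o \right)} = o$
$W = 5$
$O{\left(G,l \right)} = 5 G^{2}$ ($O{\left(G,l \right)} = 5 G G = 5 G^{2}$)
$\left(J{\left(O{\left(U,-9 \right)} \right)} + 359533\right) \left(g{\left(-449 \right)} + 225393\right) = \left(\left(5 \left(-4\right)^{2}\right)^{2} + 359533\right) \left(27 + 225393\right) = \left(\left(5 \cdot 16\right)^{2} + 359533\right) 225420 = \left(80^{2} + 359533\right) 225420 = \left(6400 + 359533\right) 225420 = 365933 \cdot 225420 = 82488616860$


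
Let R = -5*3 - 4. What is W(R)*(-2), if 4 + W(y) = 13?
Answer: -18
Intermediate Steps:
R = -19 (R = -15 - 4 = -19)
W(y) = 9 (W(y) = -4 + 13 = 9)
W(R)*(-2) = 9*(-2) = -18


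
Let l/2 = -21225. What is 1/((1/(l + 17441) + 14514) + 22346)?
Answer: 25009/921831739 ≈ 2.7130e-5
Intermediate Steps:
l = -42450 (l = 2*(-21225) = -42450)
1/((1/(l + 17441) + 14514) + 22346) = 1/((1/(-42450 + 17441) + 14514) + 22346) = 1/((1/(-25009) + 14514) + 22346) = 1/((-1/25009 + 14514) + 22346) = 1/(362980625/25009 + 22346) = 1/(921831739/25009) = 25009/921831739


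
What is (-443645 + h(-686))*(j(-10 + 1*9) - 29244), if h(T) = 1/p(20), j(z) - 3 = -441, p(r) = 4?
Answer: 26336526939/2 ≈ 1.3168e+10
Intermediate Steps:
j(z) = -438 (j(z) = 3 - 441 = -438)
h(T) = 1/4
(-443645 + h(-686))*(j(-10 + 1*9) - 29244) = (-443645 + 1/4)*(-438 - 29244) = -1774579/4*(-29682) = 26336526939/2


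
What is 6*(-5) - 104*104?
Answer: -10846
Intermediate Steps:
6*(-5) - 104*104 = -30 - 10816 = -10846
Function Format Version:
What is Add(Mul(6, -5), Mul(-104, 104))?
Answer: -10846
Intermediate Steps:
Add(Mul(6, -5), Mul(-104, 104)) = Add(-30, -10816) = -10846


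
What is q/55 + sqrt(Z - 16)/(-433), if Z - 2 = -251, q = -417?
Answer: -417/55 - I*sqrt(265)/433 ≈ -7.5818 - 0.037595*I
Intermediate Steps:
Z = -249 (Z = 2 - 251 = -249)
q/55 + sqrt(Z - 16)/(-433) = -417/55 + sqrt(-249 - 16)/(-433) = -417*1/55 + sqrt(-265)*(-1/433) = -417/55 + (I*sqrt(265))*(-1/433) = -417/55 - I*sqrt(265)/433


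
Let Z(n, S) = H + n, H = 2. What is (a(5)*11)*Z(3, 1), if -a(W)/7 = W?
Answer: -1925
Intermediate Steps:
a(W) = -7*W
Z(n, S) = 2 + n
(a(5)*11)*Z(3, 1) = (-7*5*11)*(2 + 3) = -35*11*5 = -385*5 = -1925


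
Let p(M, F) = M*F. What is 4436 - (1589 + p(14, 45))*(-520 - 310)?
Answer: 1846206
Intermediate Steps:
p(M, F) = F*M
4436 - (1589 + p(14, 45))*(-520 - 310) = 4436 - (1589 + 45*14)*(-520 - 310) = 4436 - (1589 + 630)*(-830) = 4436 - 2219*(-830) = 4436 - 1*(-1841770) = 4436 + 1841770 = 1846206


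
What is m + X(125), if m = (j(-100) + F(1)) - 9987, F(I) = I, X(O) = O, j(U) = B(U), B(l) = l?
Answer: -9961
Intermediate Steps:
j(U) = U
m = -10086 (m = (-100 + 1) - 9987 = -99 - 9987 = -10086)
m + X(125) = -10086 + 125 = -9961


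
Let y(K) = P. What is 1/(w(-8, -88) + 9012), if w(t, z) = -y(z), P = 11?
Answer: 1/9001 ≈ 0.00011110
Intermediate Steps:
y(K) = 11
w(t, z) = -11 (w(t, z) = -1*11 = -11)
1/(w(-8, -88) + 9012) = 1/(-11 + 9012) = 1/9001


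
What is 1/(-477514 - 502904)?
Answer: -1/980418 ≈ -1.0200e-6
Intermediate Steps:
1/(-477514 - 502904) = 1/(-980418) = -1/980418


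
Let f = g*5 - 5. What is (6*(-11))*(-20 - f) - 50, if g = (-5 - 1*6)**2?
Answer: 40870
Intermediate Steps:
g = 121 (g = (-5 - 6)**2 = (-11)**2 = 121)
f = 600 (f = 121*5 - 5 = 605 - 5 = 600)
(6*(-11))*(-20 - f) - 50 = (6*(-11))*(-20 - 1*600) - 50 = -66*(-20 - 600) - 50 = -66*(-620) - 50 = 40920 - 50 = 40870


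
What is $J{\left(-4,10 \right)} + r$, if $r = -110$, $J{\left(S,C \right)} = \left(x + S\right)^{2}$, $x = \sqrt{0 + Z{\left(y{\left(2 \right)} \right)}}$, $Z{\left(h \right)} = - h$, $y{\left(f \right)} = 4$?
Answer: $-98 - 16 i \approx -98.0 - 16.0 i$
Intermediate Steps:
$x = 2 i$ ($x = \sqrt{0 - 4} = \sqrt{-4} = 2 i \approx 2.0 i$)
$J{\left(S,C \right)} = \left(S + 2 i\right)^{2}$ ($J{\left(S,C \right)} = \left(2 i + S\right)^{2} = \left(S + 2 i\right)^{2}$)
$J{\left(-4,10 \right)} + r = \left(-4 + 2 i\right)^{2} - 110 = -110 + \left(-4 + 2 i\right)^{2}$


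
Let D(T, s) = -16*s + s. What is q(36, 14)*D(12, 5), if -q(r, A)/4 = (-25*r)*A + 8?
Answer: -3777600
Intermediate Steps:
q(r, A) = -32 + 100*A*r (q(r, A) = -4*((-25*r)*A + 8) = -4*(-25*A*r + 8) = -4*(8 - 25*A*r) = -32 + 100*A*r)
D(T, s) = -15*s
q(36, 14)*D(12, 5) = (-32 + 100*14*36)*(-15*5) = (-32 + 50400)*(-75) = 50368*(-75) = -3777600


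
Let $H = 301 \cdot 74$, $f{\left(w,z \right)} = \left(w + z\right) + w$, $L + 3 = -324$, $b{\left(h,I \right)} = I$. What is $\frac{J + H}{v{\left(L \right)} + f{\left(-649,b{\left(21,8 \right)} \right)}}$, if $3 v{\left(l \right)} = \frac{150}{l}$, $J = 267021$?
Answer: $- \frac{18919893}{84376} \approx -224.23$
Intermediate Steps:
$L = -327$ ($L = -3 - 324 = -327$)
$f{\left(w,z \right)} = z + 2 w$
$v{\left(l \right)} = \frac{50}{l}$ ($v{\left(l \right)} = \frac{150 \frac{1}{l}}{3} = \frac{50}{l}$)
$H = 22274$
$\frac{J + H}{v{\left(L \right)} + f{\left(-649,b{\left(21,8 \right)} \right)}} = \frac{267021 + 22274}{\frac{50}{-327} + \left(8 + 2 \left(-649\right)\right)} = \frac{289295}{50 \left(- \frac{1}{327}\right) + \left(8 - 1298\right)} = \frac{289295}{- \frac{50}{327} - 1290} = \frac{289295}{- \frac{421880}{327}} = 289295 \left(- \frac{327}{421880}\right) = - \frac{18919893}{84376}$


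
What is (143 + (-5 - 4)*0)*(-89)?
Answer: -12727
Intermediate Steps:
(143 + (-5 - 4)*0)*(-89) = (143 - 9*0)*(-89) = (143 + 0)*(-89) = 143*(-89) = -12727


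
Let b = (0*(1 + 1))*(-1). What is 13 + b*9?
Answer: 13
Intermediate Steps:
b = 0 (b = (0*2)*(-1) = 0*(-1) = 0)
13 + b*9 = 13 + 0*9 = 13 + 0 = 13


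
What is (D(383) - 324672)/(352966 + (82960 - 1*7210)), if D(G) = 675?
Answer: -323997/428716 ≈ -0.75574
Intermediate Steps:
(D(383) - 324672)/(352966 + (82960 - 1*7210)) = (675 - 324672)/(352966 + (82960 - 1*7210)) = -323997/(352966 + (82960 - 7210)) = -323997/(352966 + 75750) = -323997/428716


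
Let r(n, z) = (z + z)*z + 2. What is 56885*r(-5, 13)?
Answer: 19340900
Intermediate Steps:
r(n, z) = 2 + 2*z**2 (r(n, z) = (2*z)*z + 2 = 2*z**2 + 2 = 2 + 2*z**2)
56885*r(-5, 13) = 56885*(2 + 2*13**2) = 56885*(2 + 2*169) = 56885*(2 + 338) = 56885*340 = 19340900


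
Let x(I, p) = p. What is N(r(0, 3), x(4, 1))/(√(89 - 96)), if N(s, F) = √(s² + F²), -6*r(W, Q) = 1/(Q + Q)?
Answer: -I*√9079/252 ≈ -0.37811*I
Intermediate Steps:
r(W, Q) = -1/(12*Q) (r(W, Q) = -1/(6*(Q + Q)) = -1/(2*Q)/6 = -1/(12*Q))
N(s, F) = √(F² + s²)
N(r(0, 3), x(4, 1))/(√(89 - 96)) = √(1² + (-1/12/3)²)/(√(89 - 96)) = √(1 + (-1/12*⅓)²)/(√(-7)) = √(1 + (-1/36)²)/((I*√7)) = √(1 + 1/1296)*(-I*√7/7) = √(1297/1296)*(-I*√7/7) = (√1297/36)*(-I*√7/7) = -I*√9079/252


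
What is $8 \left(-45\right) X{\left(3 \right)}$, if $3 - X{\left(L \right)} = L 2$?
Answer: $1080$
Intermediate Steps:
$X{\left(L \right)} = 3 - 2 L$ ($X{\left(L \right)} = 3 - L 2 = 3 - 2 L$)
$8 \left(-45\right) X{\left(3 \right)} = 8 \left(-45\right) \left(3 - 6\right) = - 360 \left(3 - 6\right) = \left(-360\right) \left(-3\right) = 1080$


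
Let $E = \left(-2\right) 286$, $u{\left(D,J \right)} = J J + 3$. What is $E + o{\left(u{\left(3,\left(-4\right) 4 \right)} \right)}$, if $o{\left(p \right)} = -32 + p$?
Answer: $-345$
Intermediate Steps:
$u{\left(D,J \right)} = 3 + J^{2}$ ($u{\left(D,J \right)} = J^{2} + 3 = 3 + J^{2}$)
$E = -572$
$E + o{\left(u{\left(3,\left(-4\right) 4 \right)} \right)} = -572 + \left(-32 + \left(3 + \left(\left(-4\right) 4\right)^{2}\right)\right) = -572 + \left(-32 + \left(3 + \left(-16\right)^{2}\right)\right) = -572 + \left(-32 + \left(3 + 256\right)\right) = -572 + \left(-32 + 259\right) = -572 + 227 = -345$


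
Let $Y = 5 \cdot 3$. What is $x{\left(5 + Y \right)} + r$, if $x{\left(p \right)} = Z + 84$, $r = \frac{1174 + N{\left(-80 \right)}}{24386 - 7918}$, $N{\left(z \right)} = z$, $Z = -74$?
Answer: $\frac{82887}{8234} \approx 10.066$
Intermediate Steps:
$Y = 15$
$r = \frac{547}{8234}$ ($r = \frac{1174 - 80}{24386 - 7918} = \frac{1094}{16468} = 1094 \cdot \frac{1}{16468} = \frac{547}{8234} \approx 0.066432$)
$x{\left(p \right)} = 10$ ($x{\left(p \right)} = -74 + 84 = 10$)
$x{\left(5 + Y \right)} + r = 10 + \frac{547}{8234} = \frac{82887}{8234}$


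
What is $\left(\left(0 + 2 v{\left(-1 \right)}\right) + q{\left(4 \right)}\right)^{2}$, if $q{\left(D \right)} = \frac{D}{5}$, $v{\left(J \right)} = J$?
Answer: $\frac{36}{25} \approx 1.44$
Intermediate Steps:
$q{\left(D \right)} = \frac{D}{5}$ ($q{\left(D \right)} = D \frac{1}{5} = \frac{D}{5}$)
$\left(\left(0 + 2 v{\left(-1 \right)}\right) + q{\left(4 \right)}\right)^{2} = \left(\left(0 + 2 \left(-1\right)\right) + \frac{1}{5} \cdot 4\right)^{2} = \left(\left(0 - 2\right) + \frac{4}{5}\right)^{2} = \left(-2 + \frac{4}{5}\right)^{2} = \left(- \frac{6}{5}\right)^{2} = \frac{36}{25}$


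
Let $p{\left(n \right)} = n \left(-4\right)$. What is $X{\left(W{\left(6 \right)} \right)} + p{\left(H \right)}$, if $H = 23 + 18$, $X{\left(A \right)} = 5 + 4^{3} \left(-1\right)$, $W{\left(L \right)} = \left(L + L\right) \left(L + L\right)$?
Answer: $-223$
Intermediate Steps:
$W{\left(L \right)} = 4 L^{2}$ ($W{\left(L \right)} = 2 L 2 L = 4 L^{2}$)
$X{\left(A \right)} = -59$ ($X{\left(A \right)} = 5 + 64 \left(-1\right) = 5 - 64 = -59$)
$H = 41$
$p{\left(n \right)} = - 4 n$
$X{\left(W{\left(6 \right)} \right)} + p{\left(H \right)} = -59 - 164 = -223$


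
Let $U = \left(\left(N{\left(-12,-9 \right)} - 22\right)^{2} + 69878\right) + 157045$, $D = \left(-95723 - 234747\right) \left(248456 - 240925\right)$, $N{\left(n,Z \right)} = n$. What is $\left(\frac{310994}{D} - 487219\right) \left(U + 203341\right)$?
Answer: $- \frac{52312946088427461008}{248876957} \approx -2.102 \cdot 10^{11}$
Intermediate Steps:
$D = -2488769570$ ($D = \left(-330470\right) 7531 = -2488769570$)
$U = 228079$ ($U = \left(\left(-12 - 22\right)^{2} + 69878\right) + 157045 = \left(\left(-34\right)^{2} + 69878\right) + 157045 = \left(1156 + 69878\right) + 157045 = 71034 + 157045 = 228079$)
$\left(\frac{310994}{D} - 487219\right) \left(U + 203341\right) = \left(\frac{310994}{-2488769570} - 487219\right) \left(228079 + 203341\right) = \left(310994 \left(- \frac{1}{2488769570}\right) - 487219\right) 431420 = \left(- \frac{155497}{1244384785} - 487219\right) 431420 = \left(- \frac{606287910718412}{1244384785}\right) 431420 = - \frac{52312946088427461008}{248876957}$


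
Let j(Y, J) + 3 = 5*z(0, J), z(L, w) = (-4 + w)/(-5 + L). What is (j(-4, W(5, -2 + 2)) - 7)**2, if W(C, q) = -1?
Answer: 25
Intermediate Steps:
z(L, w) = (-4 + w)/(-5 + L)
j(Y, J) = 1 - J (j(Y, J) = -3 + 5*((-4 + J)/(-5 + 0)) = -3 + 5*((-4 + J)/(-5)) = -3 + 5*(-(-4 + J)/5) = -3 + 5*(4/5 - J/5) = -3 + (4 - J) = 1 - J)
(j(-4, W(5, -2 + 2)) - 7)**2 = ((1 - 1*(-1)) - 7)**2 = ((1 + 1) - 7)**2 = (2 - 7)**2 = (-5)**2 = 25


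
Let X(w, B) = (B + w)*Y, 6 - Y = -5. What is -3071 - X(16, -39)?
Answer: -2818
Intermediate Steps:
Y = 11 (Y = 6 - 1*(-5) = 6 + 5 = 11)
X(w, B) = 11*B + 11*w (X(w, B) = (B + w)*11 = 11*B + 11*w)
-3071 - X(16, -39) = -3071 - (11*(-39) + 11*16) = -3071 - (-429 + 176) = -3071 - 1*(-253) = -3071 + 253 = -2818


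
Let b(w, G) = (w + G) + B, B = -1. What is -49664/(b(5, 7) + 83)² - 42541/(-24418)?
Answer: -209200819/53939362 ≈ -3.8784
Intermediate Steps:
b(w, G) = -1 + G + w (b(w, G) = (w + G) - 1 = (G + w) - 1 = -1 + G + w)
-49664/(b(5, 7) + 83)² - 42541/(-24418) = -49664/((-1 + 7 + 5) + 83)² - 42541/(-24418) = -49664/(11 + 83)² - 42541*(-1/24418) = -49664/(94²) + 42541/24418 = -49664/8836 + 42541/24418 = -49664*1/8836 + 42541/24418 = -12416/2209 + 42541/24418 = -209200819/53939362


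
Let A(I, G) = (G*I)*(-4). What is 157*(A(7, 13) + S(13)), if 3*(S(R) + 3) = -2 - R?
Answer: -58404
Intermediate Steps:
A(I, G) = -4*G*I
S(R) = -11/3 - R/3 (S(R) = -3 + (-2 - R)/3 = -3 + (-⅔ - R/3) = -11/3 - R/3)
157*(A(7, 13) + S(13)) = 157*(-4*13*7 + (-11/3 - ⅓*13)) = 157*(-364 + (-11/3 - 13/3)) = 157*(-364 - 8) = 157*(-372) = -58404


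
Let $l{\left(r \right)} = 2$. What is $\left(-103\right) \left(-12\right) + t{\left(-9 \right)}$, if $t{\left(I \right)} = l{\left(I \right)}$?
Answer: $1238$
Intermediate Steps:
$t{\left(I \right)} = 2$
$\left(-103\right) \left(-12\right) + t{\left(-9 \right)} = \left(-103\right) \left(-12\right) + 2 = 1236 + 2 = 1238$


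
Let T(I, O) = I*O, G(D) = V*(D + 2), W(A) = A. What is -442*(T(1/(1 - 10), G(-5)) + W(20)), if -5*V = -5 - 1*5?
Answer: -27404/3 ≈ -9134.7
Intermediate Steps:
V = 2 (V = -(-5 - 1*5)/5 = -(-5 - 5)/5 = -⅕*(-10) = 2)
G(D) = 4 + 2*D (G(D) = 2*(D + 2) = 2*(2 + D) = 4 + 2*D)
-442*(T(1/(1 - 10), G(-5)) + W(20)) = -442*((4 + 2*(-5))/(1 - 10) + 20) = -442*((4 - 10)/(-9) + 20) = -442*(-⅑*(-6) + 20) = -442*(⅔ + 20) = -442*62/3 = -27404/3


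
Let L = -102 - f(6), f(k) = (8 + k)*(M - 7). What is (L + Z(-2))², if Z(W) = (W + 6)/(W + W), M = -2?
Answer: 529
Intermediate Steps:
f(k) = -72 - 9*k (f(k) = (8 + k)*(-2 - 7) = (8 + k)*(-9) = -72 - 9*k)
Z(W) = (6 + W)/(2*W) (Z(W) = (6 + W)/((2*W)) = (6 + W)*(1/(2*W)) = (6 + W)/(2*W))
L = 24 (L = -102 - (-72 - 9*6) = -102 - (-72 - 54) = -102 - 1*(-126) = -102 + 126 = 24)
(L + Z(-2))² = (24 + (½)*(6 - 2)/(-2))² = (24 + (½)*(-½)*4)² = (24 - 1)² = 23² = 529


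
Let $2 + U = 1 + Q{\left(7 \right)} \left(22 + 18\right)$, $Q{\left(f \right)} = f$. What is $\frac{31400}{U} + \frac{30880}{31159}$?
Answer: $\frac{987008120}{8693361} \approx 113.54$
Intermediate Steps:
$U = 279$ ($U = -2 + \left(1 + 7 \left(22 + 18\right)\right) = -2 + \left(1 + 7 \cdot 40\right) = -2 + \left(1 + 280\right) = -2 + 281 = 279$)
$\frac{31400}{U} + \frac{30880}{31159} = \frac{31400}{279} + \frac{30880}{31159} = \frac{987008120}{8693361}$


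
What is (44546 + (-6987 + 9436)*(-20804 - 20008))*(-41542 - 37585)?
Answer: 7905107131334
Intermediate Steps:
(44546 + (-6987 + 9436)*(-20804 - 20008))*(-41542 - 37585) = (44546 + 2449*(-40812))*(-79127) = (44546 - 99948588)*(-79127) = -99904042*(-79127) = 7905107131334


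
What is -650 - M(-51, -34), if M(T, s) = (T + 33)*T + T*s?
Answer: -3302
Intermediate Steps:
M(T, s) = T*s + T*(33 + T) (M(T, s) = (33 + T)*T + T*s = T*(33 + T) + T*s = T*s + T*(33 + T))
-650 - M(-51, -34) = -650 - (-51)*(33 - 51 - 34) = -650 - (-51)*(-52) = -650 - 1*2652 = -650 - 2652 = -3302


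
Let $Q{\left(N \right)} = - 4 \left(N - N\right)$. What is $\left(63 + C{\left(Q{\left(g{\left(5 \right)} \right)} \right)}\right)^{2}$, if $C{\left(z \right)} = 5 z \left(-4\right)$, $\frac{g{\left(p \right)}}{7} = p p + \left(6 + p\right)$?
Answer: $3969$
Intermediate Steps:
$g{\left(p \right)} = 42 + 7 p + 7 p^{2}$ ($g{\left(p \right)} = 7 \left(p p + \left(6 + p\right)\right) = 7 \left(p^{2} + \left(6 + p\right)\right) = 7 \left(6 + p + p^{2}\right) = 42 + 7 p + 7 p^{2}$)
$Q{\left(N \right)} = 0$ ($Q{\left(N \right)} = \left(-4\right) 0 = 0$)
$C{\left(z \right)} = - 20 z$
$\left(63 + C{\left(Q{\left(g{\left(5 \right)} \right)} \right)}\right)^{2} = \left(63 - 0\right)^{2} = \left(63 + 0\right)^{2} = 63^{2} = 3969$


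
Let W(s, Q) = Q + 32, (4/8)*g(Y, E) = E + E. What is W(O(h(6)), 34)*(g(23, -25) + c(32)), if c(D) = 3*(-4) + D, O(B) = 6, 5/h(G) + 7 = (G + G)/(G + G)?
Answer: -5280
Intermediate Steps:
g(Y, E) = 4*E (g(Y, E) = 2*(E + E) = 2*(2*E) = 4*E)
h(G) = -⅚ (h(G) = 5/(-7 + (G + G)/(G + G)) = 5/(-7 + (2*G)/((2*G))) = 5/(-7 + (2*G)*(1/(2*G))) = 5/(-7 + 1) = 5/(-6) = 5*(-⅙) = -⅚)
c(D) = -12 + D
W(s, Q) = 32 + Q
W(O(h(6)), 34)*(g(23, -25) + c(32)) = (32 + 34)*(4*(-25) + (-12 + 32)) = 66*(-100 + 20) = 66*(-80) = -5280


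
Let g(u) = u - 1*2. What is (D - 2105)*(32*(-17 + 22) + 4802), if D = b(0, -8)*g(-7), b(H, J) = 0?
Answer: -10445010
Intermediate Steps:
g(u) = -2 + u (g(u) = u - 2 = -2 + u)
D = 0 (D = 0*(-2 - 7) = 0*(-9) = 0)
(D - 2105)*(32*(-17 + 22) + 4802) = (0 - 2105)*(32*(-17 + 22) + 4802) = -2105*(32*5 + 4802) = -2105*(160 + 4802) = -2105*4962 = -10445010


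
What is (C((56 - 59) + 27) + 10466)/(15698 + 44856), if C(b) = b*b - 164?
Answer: 5439/30277 ≈ 0.17964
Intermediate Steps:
C(b) = -164 + b² (C(b) = b² - 164 = -164 + b²)
(C((56 - 59) + 27) + 10466)/(15698 + 44856) = ((-164 + ((56 - 59) + 27)²) + 10466)/(15698 + 44856) = ((-164 + (-3 + 27)²) + 10466)/60554 = ((-164 + 24²) + 10466)*(1/60554) = ((-164 + 576) + 10466)*(1/60554) = (412 + 10466)*(1/60554) = 10878*(1/60554) = 5439/30277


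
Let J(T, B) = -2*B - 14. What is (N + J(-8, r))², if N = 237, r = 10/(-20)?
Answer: 50176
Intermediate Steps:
r = -½ (r = 10*(-1/20) = -½ ≈ -0.50000)
J(T, B) = -14 - 2*B
(N + J(-8, r))² = (237 + (-14 - 2*(-½)))² = (237 + (-14 + 1))² = (237 - 13)² = 224² = 50176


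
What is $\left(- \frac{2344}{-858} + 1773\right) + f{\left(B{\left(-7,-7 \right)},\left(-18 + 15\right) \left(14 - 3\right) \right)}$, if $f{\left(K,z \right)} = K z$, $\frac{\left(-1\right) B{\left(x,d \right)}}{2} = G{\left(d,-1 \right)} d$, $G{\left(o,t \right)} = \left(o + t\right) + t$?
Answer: $\frac{2545571}{429} \approx 5933.7$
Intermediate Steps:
$G{\left(o,t \right)} = o + 2 t$
$B{\left(x,d \right)} = - 2 d \left(-2 + d\right)$ ($B{\left(x,d \right)} = - 2 \left(d + 2 \left(-1\right)\right) d = - 2 \left(d - 2\right) d = - 2 \left(-2 + d\right) d = - 2 d \left(-2 + d\right)$)
$\left(- \frac{2344}{-858} + 1773\right) + f{\left(B{\left(-7,-7 \right)},\left(-18 + 15\right) \left(14 - 3\right) \right)} = \left(- \frac{2344}{-858} + 1773\right) + 2 \left(-7\right) \left(2 - -7\right) \left(-18 + 15\right) \left(14 - 3\right) = \left(\left(-2344\right) \left(- \frac{1}{858}\right) + 1773\right) + 2 \left(-7\right) \left(2 + 7\right) \left(\left(-3\right) 11\right) = \left(\frac{1172}{429} + 1773\right) + 2 \left(-7\right) 9 \left(-33\right) = \frac{761789}{429} - -4158 = \frac{761789}{429} + 4158 = \frac{2545571}{429}$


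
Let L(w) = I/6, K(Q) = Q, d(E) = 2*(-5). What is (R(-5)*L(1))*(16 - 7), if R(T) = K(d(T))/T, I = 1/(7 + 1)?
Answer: 3/8 ≈ 0.37500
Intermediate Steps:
d(E) = -10
I = ⅛ (I = 1/8 = ⅛ ≈ 0.12500)
L(w) = 1/48 (L(w) = (⅛)/6 = (⅛)*(⅙) = 1/48)
R(T) = -10/T
(R(-5)*L(1))*(16 - 7) = (-10/(-5)*(1/48))*(16 - 7) = (-10*(-⅕)*(1/48))*9 = (2*(1/48))*9 = (1/24)*9 = 3/8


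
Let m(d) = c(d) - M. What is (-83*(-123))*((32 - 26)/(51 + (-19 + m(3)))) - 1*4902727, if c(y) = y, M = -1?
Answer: -9802051/2 ≈ -4.9010e+6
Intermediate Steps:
m(d) = 1 + d (m(d) = d - 1*(-1) = d + 1 = 1 + d)
(-83*(-123))*((32 - 26)/(51 + (-19 + m(3)))) - 1*4902727 = (-83*(-123))*((32 - 26)/(51 + (-19 + (1 + 3)))) - 1*4902727 = 10209*(6/(51 + (-19 + 4))) - 4902727 = 10209*(6/(51 - 15)) - 4902727 = 10209*(6/36) - 4902727 = 10209*(6*(1/36)) - 4902727 = 10209*(⅙) - 4902727 = 3403/2 - 4902727 = -9802051/2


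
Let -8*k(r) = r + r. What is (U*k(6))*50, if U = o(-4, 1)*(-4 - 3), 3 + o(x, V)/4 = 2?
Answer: -2100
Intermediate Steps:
o(x, V) = -4 (o(x, V) = -12 + 4*2 = -12 + 8 = -4)
k(r) = -r/4 (k(r) = -(r + r)/8 = -r/4)
U = 28 (U = -4*(-4 - 3) = -4*(-7) = 28)
(U*k(6))*50 = (28*(-1/4*6))*50 = (28*(-3/2))*50 = -42*50 = -2100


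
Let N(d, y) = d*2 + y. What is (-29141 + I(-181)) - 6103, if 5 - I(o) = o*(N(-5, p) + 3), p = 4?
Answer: -35782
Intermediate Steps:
N(d, y) = y + 2*d (N(d, y) = 2*d + y = y + 2*d)
I(o) = 5 + 3*o (I(o) = 5 - o*((4 + 2*(-5)) + 3) = 5 - o*((4 - 10) + 3) = 5 - o*(-6 + 3) = 5 - o*(-3) = 5 - (-3)*o = 5 + 3*o)
(-29141 + I(-181)) - 6103 = (-29141 + (5 + 3*(-181))) - 6103 = (-29141 + (5 - 543)) - 6103 = (-29141 - 538) - 6103 = -29679 - 6103 = -35782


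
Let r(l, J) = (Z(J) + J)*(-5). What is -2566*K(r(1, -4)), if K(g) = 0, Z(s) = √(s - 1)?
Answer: 0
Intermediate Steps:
Z(s) = √(-1 + s)
r(l, J) = -5*J - 5*√(-1 + J) (r(l, J) = (√(-1 + J) + J)*(-5) = (J + √(-1 + J))*(-5) = -5*J - 5*√(-1 + J))
-2566*K(r(1, -4)) = -2566*0 = 0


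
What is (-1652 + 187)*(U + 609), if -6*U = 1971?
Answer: -821865/2 ≈ -4.1093e+5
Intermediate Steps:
U = -657/2 (U = -⅙*1971 = -657/2 ≈ -328.50)
(-1652 + 187)*(U + 609) = (-1652 + 187)*(-657/2 + 609) = -1465*561/2 = -821865/2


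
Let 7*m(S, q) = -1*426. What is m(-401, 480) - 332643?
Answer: -2328927/7 ≈ -3.3270e+5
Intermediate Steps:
m(S, q) = -426/7 (m(S, q) = (-1*426)/7 = (⅐)*(-426) = -426/7)
m(-401, 480) - 332643 = -426/7 - 332643 = -2328927/7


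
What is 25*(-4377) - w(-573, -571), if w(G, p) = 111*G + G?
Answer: -45249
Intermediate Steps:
w(G, p) = 112*G
25*(-4377) - w(-573, -571) = 25*(-4377) - 112*(-573) = -109425 - 1*(-64176) = -109425 + 64176 = -45249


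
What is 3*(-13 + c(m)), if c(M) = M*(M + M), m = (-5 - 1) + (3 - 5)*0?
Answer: 177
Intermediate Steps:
m = -6 (m = -6 - 2*0 = -6 + 0 = -6)
c(M) = 2*M**2 (c(M) = M*(2*M) = 2*M**2)
3*(-13 + c(m)) = 3*(-13 + 2*(-6)**2) = 3*(-13 + 2*36) = 3*(-13 + 72) = 3*59 = 177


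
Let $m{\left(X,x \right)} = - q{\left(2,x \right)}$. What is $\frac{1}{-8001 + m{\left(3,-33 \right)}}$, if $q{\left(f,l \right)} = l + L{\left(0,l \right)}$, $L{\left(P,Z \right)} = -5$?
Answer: $- \frac{1}{7963} \approx -0.00012558$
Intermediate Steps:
$q{\left(f,l \right)} = -5 + l$ ($q{\left(f,l \right)} = l - 5 = -5 + l$)
$m{\left(X,x \right)} = 5 - x$ ($m{\left(X,x \right)} = - (-5 + x) = 5 - x$)
$\frac{1}{-8001 + m{\left(3,-33 \right)}} = \frac{1}{-8001 + \left(5 - -33\right)} = \frac{1}{-8001 + \left(5 + 33\right)} = \frac{1}{-8001 + 38} = \frac{1}{-7963} = - \frac{1}{7963}$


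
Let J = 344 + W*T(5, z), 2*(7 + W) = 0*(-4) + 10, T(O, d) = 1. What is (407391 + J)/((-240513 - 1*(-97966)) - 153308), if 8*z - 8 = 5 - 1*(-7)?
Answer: -407733/295855 ≈ -1.3782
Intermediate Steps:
z = 5/2 (z = 1 + (5 - 1*(-7))/8 = 1 + (5 + 7)/8 = 1 + (1/8)*12 = 1 + 3/2 = 5/2 ≈ 2.5000)
W = -2 (W = -7 + (0*(-4) + 10)/2 = -7 + (0 + 10)/2 = -7 + (1/2)*10 = -7 + 5 = -2)
J = 342 (J = 344 - 2*1 = 344 - 2 = 342)
(407391 + J)/((-240513 - 1*(-97966)) - 153308) = (407391 + 342)/((-240513 - 1*(-97966)) - 153308) = 407733/((-240513 + 97966) - 153308) = 407733/(-142547 - 153308) = 407733/(-295855) = 407733*(-1/295855) = -407733/295855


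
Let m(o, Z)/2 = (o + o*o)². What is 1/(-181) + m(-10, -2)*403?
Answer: 1181676599/181 ≈ 6.5286e+6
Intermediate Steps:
m(o, Z) = 2*(o + o²)² (m(o, Z) = 2*(o + o*o)² = 2*(o + o²)²)
1/(-181) + m(-10, -2)*403 = 1/(-181) + (2*(-10)²*(1 - 10)²)*403 = -1/181 + (2*100*(-9)²)*403 = -1/181 + (2*100*81)*403 = -1/181 + 16200*403 = -1/181 + 6528600 = 1181676599/181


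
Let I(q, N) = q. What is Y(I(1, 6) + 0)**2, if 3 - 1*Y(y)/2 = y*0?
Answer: 36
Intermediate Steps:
Y(y) = 6 (Y(y) = 6 - 2*y*0 = 6 - 2*0 = 6 + 0 = 6)
Y(I(1, 6) + 0)**2 = 6**2 = 36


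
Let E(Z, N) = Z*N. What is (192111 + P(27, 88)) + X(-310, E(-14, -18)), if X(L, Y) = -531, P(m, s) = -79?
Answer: 191501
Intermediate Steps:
E(Z, N) = N*Z
(192111 + P(27, 88)) + X(-310, E(-14, -18)) = (192111 - 79) - 531 = 192032 - 531 = 191501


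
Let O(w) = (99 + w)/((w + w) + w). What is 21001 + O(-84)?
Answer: 1764079/84 ≈ 21001.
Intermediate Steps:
O(w) = (99 + w)/(3*w) (O(w) = (99 + w)/(2*w + w) = (99 + w)/((3*w)) = (99 + w)*(1/(3*w)) = (99 + w)/(3*w))
21001 + O(-84) = 21001 + (⅓)*(99 - 84)/(-84) = 21001 + (⅓)*(-1/84)*15 = 21001 - 5/84 = 1764079/84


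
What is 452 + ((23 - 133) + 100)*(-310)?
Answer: 3552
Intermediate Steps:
452 + ((23 - 133) + 100)*(-310) = 452 + (-110 + 100)*(-310) = 452 - 10*(-310) = 452 + 3100 = 3552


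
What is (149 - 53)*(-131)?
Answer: -12576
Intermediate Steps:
(149 - 53)*(-131) = 96*(-131) = -12576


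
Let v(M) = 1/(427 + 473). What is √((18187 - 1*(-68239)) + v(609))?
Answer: √77783401/30 ≈ 293.98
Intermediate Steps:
v(M) = 1/900
√((18187 - 1*(-68239)) + v(609)) = √((18187 - 1*(-68239)) + 1/900) = √((18187 + 68239) + 1/900) = √(86426 + 1/900) = √(77783401/900) = √77783401/30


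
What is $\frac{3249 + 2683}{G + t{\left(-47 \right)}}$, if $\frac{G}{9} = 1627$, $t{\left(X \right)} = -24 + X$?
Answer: $\frac{1483}{3643} \approx 0.40708$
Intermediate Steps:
$G = 14643$ ($G = 9 \cdot 1627 = 14643$)
$\frac{3249 + 2683}{G + t{\left(-47 \right)}} = \frac{3249 + 2683}{14643 - 71} = \frac{5932}{14643 - 71} = \frac{5932}{14572} = 5932 \cdot \frac{1}{14572} = \frac{1483}{3643}$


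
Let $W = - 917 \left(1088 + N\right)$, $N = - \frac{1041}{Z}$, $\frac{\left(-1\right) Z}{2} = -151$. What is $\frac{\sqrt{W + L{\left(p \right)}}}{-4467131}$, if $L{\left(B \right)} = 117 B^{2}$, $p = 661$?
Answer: $- \frac{\sqrt{4571620739738}}{1349073562} \approx -0.0015849$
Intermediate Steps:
$Z = 302$ ($Z = \left(-2\right) \left(-151\right) = 302$)
$N = - \frac{1041}{302} \approx -3.447$
$W = - \frac{300349595}{302}$ ($W = - 917 \left(1088 - \frac{1041}{302}\right) = \left(-917\right) \frac{327535}{302} = - \frac{300349595}{302} \approx -9.9454 \cdot 10^{5}$)
$\frac{\sqrt{W + L{\left(p \right)}}}{-4467131} = \frac{\sqrt{- \frac{300349595}{302} + 117 \cdot 661^{2}}}{-4467131} = \sqrt{- \frac{300349595}{302} + 117 \cdot 436921} \left(- \frac{1}{4467131}\right) = \sqrt{- \frac{300349595}{302} + 51119757} \left(- \frac{1}{4467131}\right) = \sqrt{\frac{15137817019}{302}} \left(- \frac{1}{4467131}\right) = \frac{\sqrt{4571620739738}}{302} \left(- \frac{1}{4467131}\right) = - \frac{\sqrt{4571620739738}}{1349073562}$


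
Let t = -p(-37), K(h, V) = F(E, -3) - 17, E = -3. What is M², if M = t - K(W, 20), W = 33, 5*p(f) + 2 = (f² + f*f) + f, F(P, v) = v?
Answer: 6754801/25 ≈ 2.7019e+5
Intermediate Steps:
p(f) = -⅖ + f/5 + 2*f²/5 (p(f) = -⅖ + ((f² + f*f) + f)/5 = -⅖ + ((f² + f²) + f)/5 = -⅖ + (2*f² + f)/5 = -⅖ + (f + 2*f²)/5 = -⅖ + (f/5 + 2*f²/5) = -⅖ + f/5 + 2*f²/5)
K(h, V) = -20 (K(h, V) = -3 - 17 = -20)
t = -2699/5 (t = -(-⅖ + (⅕)*(-37) + (⅖)*(-37)²) = -(-⅖ - 37/5 + (⅖)*1369) = -(-⅖ - 37/5 + 2738/5) = -1*2699/5 = -2699/5 ≈ -539.80)
M = -2599/5 (M = -2699/5 - 1*(-20) = -2699/5 + 20 = -2599/5 ≈ -519.80)
M² = (-2599/5)² = 6754801/25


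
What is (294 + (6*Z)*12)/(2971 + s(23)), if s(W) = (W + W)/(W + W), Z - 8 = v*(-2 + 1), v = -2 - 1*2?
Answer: 579/1486 ≈ 0.38964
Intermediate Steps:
v = -4 (v = -2 - 2 = -4)
Z = 12 (Z = 8 - 4*(-2 + 1) = 8 - 4*(-1) = 8 + 4 = 12)
s(W) = 1 (s(W) = (2*W)/((2*W)) = (2*W)*(1/(2*W)) = 1)
(294 + (6*Z)*12)/(2971 + s(23)) = (294 + (6*12)*12)/(2971 + 1) = (294 + 72*12)/2972 = (294 + 864)*(1/2972) = 1158*(1/2972) = 579/1486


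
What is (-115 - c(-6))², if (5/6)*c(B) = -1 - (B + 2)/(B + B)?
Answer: 321489/25 ≈ 12860.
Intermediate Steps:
c(B) = -6/5 - 3*(2 + B)/(5*B) (c(B) = 6*(-1 - (B + 2)/(B + B))/5 = 6*(-1 - (2 + B)/(2*B))/5 = -6/5 - 3*(2 + B)/(5*B))
(-115 - c(-6))² = (-115 - 3*(-2 - 3*(-6))/(5*(-6)))² = (-115 - 3*(-1)*(-2 + 18)/(5*6))² = (-115 - 3*(-1)*16/(5*6))² = (-115 - 1*(-8/5))² = (-115 + 8/5)² = (-567/5)² = 321489/25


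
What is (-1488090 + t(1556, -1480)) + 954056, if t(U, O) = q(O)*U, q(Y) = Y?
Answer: -2836914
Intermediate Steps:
t(U, O) = O*U
(-1488090 + t(1556, -1480)) + 954056 = (-1488090 - 1480*1556) + 954056 = (-1488090 - 2302880) + 954056 = -3790970 + 954056 = -2836914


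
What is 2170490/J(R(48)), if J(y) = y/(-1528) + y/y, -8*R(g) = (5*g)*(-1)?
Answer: 236893480/107 ≈ 2.2140e+6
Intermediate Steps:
R(g) = 5*g/8 (R(g) = -5*g*(-1)/8 = -(-5)*g/8 = 5*g/8)
J(y) = 1 - y/1528 (J(y) = y*(-1/1528) + 1 = -y/1528 + 1 = 1 - y/1528)
2170490/J(R(48)) = 2170490/(1 - 5*48/12224) = 2170490/(1 - 1/1528*30) = 2170490/(1 - 15/764) = 2170490/(749/764) = 2170490*(764/749) = 236893480/107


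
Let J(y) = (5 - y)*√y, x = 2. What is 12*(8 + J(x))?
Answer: 96 + 36*√2 ≈ 146.91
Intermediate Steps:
J(y) = √y*(5 - y)
12*(8 + J(x)) = 12*(8 + √2*(5 - 1*2)) = 12*(8 + √2*(5 - 2)) = 12*(8 + √2*3) = 12*(8 + 3*√2) = 96 + 36*√2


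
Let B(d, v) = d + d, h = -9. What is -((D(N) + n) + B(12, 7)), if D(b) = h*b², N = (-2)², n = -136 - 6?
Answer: 262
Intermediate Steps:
B(d, v) = 2*d
n = -142
N = 4
D(b) = -9*b²
-((D(N) + n) + B(12, 7)) = -((-9*4² - 142) + 2*12) = -((-9*16 - 142) + 24) = -((-144 - 142) + 24) = -(-286 + 24) = -1*(-262) = 262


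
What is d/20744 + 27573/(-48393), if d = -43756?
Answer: -224121535/83655366 ≈ -2.6791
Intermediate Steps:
d/20744 + 27573/(-48393) = -43756/20744 + 27573/(-48393) = -43756*1/20744 + 27573*(-1/48393) = -10939/5186 - 9191/16131 = -224121535/83655366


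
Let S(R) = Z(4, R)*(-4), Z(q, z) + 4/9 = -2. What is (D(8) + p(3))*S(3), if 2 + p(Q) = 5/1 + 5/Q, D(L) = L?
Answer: 3344/27 ≈ 123.85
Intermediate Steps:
Z(q, z) = -22/9 (Z(q, z) = -4/9 - 2 = -22/9)
p(Q) = 3 + 5/Q (p(Q) = -2 + (5/1 + 5/Q) = -2 + (5*1 + 5/Q) = -2 + (5 + 5/Q) = 3 + 5/Q)
S(R) = 88/9 (S(R) = -22/9*(-4) = 88/9)
(D(8) + p(3))*S(3) = (8 + (3 + 5/3))*(88/9) = (8 + 14/3)*(88/9) = (38/3)*(88/9) = 3344/27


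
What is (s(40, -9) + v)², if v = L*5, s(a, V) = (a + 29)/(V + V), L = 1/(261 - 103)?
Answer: 811801/56169 ≈ 14.453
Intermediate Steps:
L = 1/158 ≈ 0.0063291
s(a, V) = (29 + a)/(2*V) (s(a, V) = (29 + a)/((2*V)) = (29 + a)*(1/(2*V)) = (29 + a)/(2*V))
v = 5/158 (v = (1/158)*5 = 5/158 ≈ 0.031646)
(s(40, -9) + v)² = ((½)*(29 + 40)/(-9) + 5/158)² = ((½)*(-⅑)*69 + 5/158)² = (-23/6 + 5/158)² = (-901/237)² = 811801/56169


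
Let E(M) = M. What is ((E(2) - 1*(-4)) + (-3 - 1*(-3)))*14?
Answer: 84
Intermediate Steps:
((E(2) - 1*(-4)) + (-3 - 1*(-3)))*14 = ((2 - 1*(-4)) + (-3 - 1*(-3)))*14 = ((2 + 4) + (-3 + 3))*14 = (6 + 0)*14 = 6*14 = 84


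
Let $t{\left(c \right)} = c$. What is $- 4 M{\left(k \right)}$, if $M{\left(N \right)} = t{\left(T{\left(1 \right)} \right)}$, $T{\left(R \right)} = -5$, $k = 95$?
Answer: $20$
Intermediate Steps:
$M{\left(N \right)} = -5$
$- 4 M{\left(k \right)} = \left(-4\right) \left(-5\right) = 20$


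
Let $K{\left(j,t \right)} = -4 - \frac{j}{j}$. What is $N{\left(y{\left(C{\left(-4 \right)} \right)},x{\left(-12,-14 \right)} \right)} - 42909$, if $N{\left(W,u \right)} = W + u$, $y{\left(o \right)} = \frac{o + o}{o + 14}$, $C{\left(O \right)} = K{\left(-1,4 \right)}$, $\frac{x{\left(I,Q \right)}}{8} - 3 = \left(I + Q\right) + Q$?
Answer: $- \frac{388855}{9} \approx -43206.0$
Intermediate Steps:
$x{\left(I,Q \right)} = 24 + 8 I + 16 Q$ ($x{\left(I,Q \right)} = 24 + 8 \left(\left(I + Q\right) + Q\right) = 24 + 8 \left(I + 2 Q\right) = 24 + \left(8 I + 16 Q\right) = 24 + 8 I + 16 Q$)
$K{\left(j,t \right)} = -5$ ($K{\left(j,t \right)} = -4 - 1 = -5$)
$C{\left(O \right)} = -5$
$y{\left(o \right)} = \frac{2 o}{14 + o}$
$N{\left(y{\left(C{\left(-4 \right)} \right)},x{\left(-12,-14 \right)} \right)} - 42909 = \left(2 \left(-5\right) \frac{1}{14 - 5} + \left(24 + 8 \left(-12\right) + 16 \left(-14\right)\right)\right) - 42909 = \left(2 \left(-5\right) \frac{1}{9} - 296\right) - 42909 = \left(- \frac{10}{9} - 296\right) - 42909 = - \frac{2674}{9} - 42909 = - \frac{388855}{9}$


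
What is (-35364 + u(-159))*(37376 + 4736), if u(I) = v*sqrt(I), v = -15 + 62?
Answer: -1489248768 + 1979264*I*sqrt(159) ≈ -1.4892e+9 + 2.4958e+7*I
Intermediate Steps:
v = 47
u(I) = 47*sqrt(I)
(-35364 + u(-159))*(37376 + 4736) = (-35364 + 47*sqrt(-159))*(37376 + 4736) = (-35364 + 47*(I*sqrt(159)))*42112 = (-35364 + 47*I*sqrt(159))*42112 = -1489248768 + 1979264*I*sqrt(159)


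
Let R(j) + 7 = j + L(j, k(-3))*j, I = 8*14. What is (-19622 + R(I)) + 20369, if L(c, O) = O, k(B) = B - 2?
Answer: 292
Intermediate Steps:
k(B) = -2 + B
I = 112
R(j) = -7 - 4*j (R(j) = -7 + (j + (-2 - 3)*j) = -7 + (j - 5*j) = -7 - 4*j)
(-19622 + R(I)) + 20369 = (-19622 + (-7 - 4*112)) + 20369 = (-19622 + (-7 - 448)) + 20369 = (-19622 - 455) + 20369 = -20077 + 20369 = 292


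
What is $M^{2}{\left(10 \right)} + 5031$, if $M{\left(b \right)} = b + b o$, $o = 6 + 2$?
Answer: $13131$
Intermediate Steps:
$o = 8$
$M{\left(b \right)} = 9 b$ ($M{\left(b \right)} = b + b 8 = b + 8 b = 9 b$)
$M^{2}{\left(10 \right)} + 5031 = \left(9 \cdot 10\right)^{2} + 5031 = 90^{2} + 5031 = 8100 + 5031 = 13131$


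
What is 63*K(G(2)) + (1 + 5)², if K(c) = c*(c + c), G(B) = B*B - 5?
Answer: 162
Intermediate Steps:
G(B) = -5 + B² (G(B) = B² - 5 = -5 + B²)
K(c) = 2*c² (K(c) = c*(2*c) = 2*c²)
63*K(G(2)) + (1 + 5)² = 63*(2*(-5 + 2²)²) + (1 + 5)² = 63*(2*(-5 + 4)²) + 6² = 63*(2*(-1)²) + 36 = 63*(2*1) + 36 = 63*2 + 36 = 126 + 36 = 162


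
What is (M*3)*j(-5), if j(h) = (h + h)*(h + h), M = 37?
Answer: 11100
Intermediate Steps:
j(h) = 4*h² (j(h) = (2*h)*(2*h) = 4*h²)
(M*3)*j(-5) = (37*3)*(4*(-5)²) = 111*(4*25) = 111*100 = 11100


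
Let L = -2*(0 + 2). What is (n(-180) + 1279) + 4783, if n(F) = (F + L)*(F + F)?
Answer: 72302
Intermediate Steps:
L = -4 (L = -2*2 = -4)
n(F) = 2*F*(-4 + F) (n(F) = (F - 4)*(F + F) = (-4 + F)*(2*F) = 2*F*(-4 + F))
(n(-180) + 1279) + 4783 = (2*(-180)*(-4 - 180) + 1279) + 4783 = (2*(-180)*(-184) + 1279) + 4783 = (66240 + 1279) + 4783 = 67519 + 4783 = 72302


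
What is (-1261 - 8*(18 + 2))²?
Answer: 2019241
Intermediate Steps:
(-1261 - 8*(18 + 2))² = (-1261 - 8*20)² = (-1261 - 160)² = (-1421)² = 2019241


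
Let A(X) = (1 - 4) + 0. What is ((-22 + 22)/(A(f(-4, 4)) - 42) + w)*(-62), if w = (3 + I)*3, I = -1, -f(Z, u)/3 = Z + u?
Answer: -372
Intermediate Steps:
f(Z, u) = -3*Z - 3*u (f(Z, u) = -3*(Z + u) = -3*Z - 3*u)
A(X) = -3 (A(X) = -3 + 0 = -3)
w = 6 (w = (3 - 1)*3 = 2*3 = 6)
((-22 + 22)/(A(f(-4, 4)) - 42) + w)*(-62) = ((-22 + 22)/(-3 - 42) + 6)*(-62) = (0/(-45) + 6)*(-62) = (0*(-1/45) + 6)*(-62) = (0 + 6)*(-62) = 6*(-62) = -372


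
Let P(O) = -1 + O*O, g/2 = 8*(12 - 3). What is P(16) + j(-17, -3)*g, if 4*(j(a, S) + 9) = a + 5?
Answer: -1473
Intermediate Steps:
g = 144 (g = 2*(8*(12 - 3)) = 2*(8*9) = 2*72 = 144)
j(a, S) = -31/4 + a/4 (j(a, S) = -9 + (a + 5)/4 = -9 + (5 + a)/4 = -9 + (5/4 + a/4) = -31/4 + a/4)
P(O) = -1 + O**2
P(16) + j(-17, -3)*g = (-1 + 16**2) + (-31/4 + (1/4)*(-17))*144 = (-1 + 256) + (-31/4 - 17/4)*144 = 255 - 12*144 = 255 - 1728 = -1473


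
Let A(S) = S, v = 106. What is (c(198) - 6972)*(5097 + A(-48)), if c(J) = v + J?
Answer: -33666732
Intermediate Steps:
c(J) = 106 + J
(c(198) - 6972)*(5097 + A(-48)) = ((106 + 198) - 6972)*(5097 - 48) = (304 - 6972)*5049 = -6668*5049 = -33666732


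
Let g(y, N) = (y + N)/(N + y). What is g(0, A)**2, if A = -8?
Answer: 1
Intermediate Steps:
g(y, N) = 1 (g(y, N) = (N + y)/(N + y) = 1)
g(0, A)**2 = 1**2 = 1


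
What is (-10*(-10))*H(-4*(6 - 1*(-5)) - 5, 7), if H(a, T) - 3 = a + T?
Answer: -3900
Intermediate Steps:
H(a, T) = 3 + T + a (H(a, T) = 3 + (a + T) = 3 + (T + a) = 3 + T + a)
(-10*(-10))*H(-4*(6 - 1*(-5)) - 5, 7) = (-10*(-10))*(3 + 7 + (-4*(6 - 1*(-5)) - 5)) = 100*(3 + 7 + (-4*(6 + 5) - 5)) = 100*(3 + 7 + (-4*11 - 5)) = 100*(3 + 7 + (-44 - 5)) = 100*(3 + 7 - 49) = 100*(-39) = -3900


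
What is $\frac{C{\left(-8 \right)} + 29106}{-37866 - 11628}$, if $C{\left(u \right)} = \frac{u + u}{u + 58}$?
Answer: $- \frac{363821}{618675} \approx -0.58807$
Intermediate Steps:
$C{\left(u \right)} = \frac{2 u}{58 + u}$
$\frac{C{\left(-8 \right)} + 29106}{-37866 - 11628} = \frac{2 \left(-8\right) \frac{1}{58 - 8} + 29106}{-37866 - 11628} = \frac{2 \left(-8\right) \frac{1}{50} + 29106}{-49494} = \left(2 \left(-8\right) \frac{1}{50} + 29106\right) \left(- \frac{1}{49494}\right) = \left(- \frac{8}{25} + 29106\right) \left(- \frac{1}{49494}\right) = \frac{727642}{25} \left(- \frac{1}{49494}\right) = - \frac{363821}{618675}$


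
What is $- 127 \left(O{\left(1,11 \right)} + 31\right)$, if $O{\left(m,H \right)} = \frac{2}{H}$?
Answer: $- \frac{43561}{11} \approx -3960.1$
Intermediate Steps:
$- 127 \left(O{\left(1,11 \right)} + 31\right) = - 127 \left(\frac{2}{11} + 31\right) = \left(-127\right) \frac{343}{11} = - \frac{43561}{11}$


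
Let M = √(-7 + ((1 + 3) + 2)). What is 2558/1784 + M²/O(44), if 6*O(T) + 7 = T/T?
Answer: 2171/892 ≈ 2.4339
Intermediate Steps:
O(T) = -1 (O(T) = -7/6 + (T/T)/6 = -7/6 + (⅙)*1 = -7/6 + ⅙ = -1)
M = I (M = √(-7 + (4 + 2)) = √(-7 + 6) = √(-1) = I ≈ 1.0*I)
2558/1784 + M²/O(44) = 2558/1784 + I²/(-1) = 2558*(1/1784) - 1*(-1) = 1279/892 + 1 = 2171/892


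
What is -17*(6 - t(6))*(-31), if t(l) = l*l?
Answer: -15810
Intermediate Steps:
t(l) = l²
-17*(6 - t(6))*(-31) = -17*(6 - 1*6²)*(-31) = -17*(6 - 1*36)*(-31) = -17*(6 - 36)*(-31) = -17*(-30)*(-31) = 510*(-31) = -15810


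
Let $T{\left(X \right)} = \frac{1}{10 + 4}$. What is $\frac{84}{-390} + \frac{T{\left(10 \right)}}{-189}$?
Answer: $- \frac{37109}{171990} \approx -0.21576$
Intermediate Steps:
$T{\left(X \right)} = \frac{1}{14}$
$\frac{84}{-390} + \frac{T{\left(10 \right)}}{-189} = \frac{84}{-390} + \frac{1}{14 \left(-189\right)} = 84 \left(- \frac{1}{390}\right) + \frac{1}{14} \left(- \frac{1}{189}\right) = - \frac{14}{65} - \frac{1}{2646} = - \frac{37109}{171990}$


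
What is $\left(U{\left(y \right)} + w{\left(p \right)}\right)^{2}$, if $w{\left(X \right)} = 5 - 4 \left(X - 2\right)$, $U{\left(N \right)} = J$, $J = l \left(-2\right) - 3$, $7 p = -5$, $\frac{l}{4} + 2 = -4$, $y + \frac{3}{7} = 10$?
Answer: $\frac{181476}{49} \approx 3703.6$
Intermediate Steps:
$y = \frac{67}{7}$ ($y = - \frac{3}{7} + 10 = \frac{67}{7} \approx 9.5714$)
$l = -24$ ($l = -8 + 4 \left(-4\right) = -8 - 16 = -24$)
$p = - \frac{5}{7}$ ($p = \frac{1}{7} \left(-5\right) = - \frac{5}{7} \approx -0.71429$)
$J = 45$ ($J = \left(-24\right) \left(-2\right) - 3 = 48 - 3 = 45$)
$U{\left(N \right)} = 45$
$w{\left(X \right)} = 13 - 4 X$ ($w{\left(X \right)} = 5 - 4 \left(-2 + X\right) = 5 - \left(-8 + 4 X\right) = 13 - 4 X$)
$\left(U{\left(y \right)} + w{\left(p \right)}\right)^{2} = \left(45 + \left(13 - - \frac{20}{7}\right)\right)^{2} = \left(45 + \left(13 + \frac{20}{7}\right)\right)^{2} = \left(45 + \frac{111}{7}\right)^{2} = \left(\frac{426}{7}\right)^{2} = \frac{181476}{49}$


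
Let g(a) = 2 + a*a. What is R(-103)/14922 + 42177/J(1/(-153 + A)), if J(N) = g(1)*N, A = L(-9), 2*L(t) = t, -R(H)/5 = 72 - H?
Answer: -16520836780/7461 ≈ -2.2143e+6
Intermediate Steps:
R(H) = -360 + 5*H (R(H) = -5*(72 - H) = -360 + 5*H)
g(a) = 2 + a²
L(t) = t/2
A = -9/2 (A = (½)*(-9) = -9/2 ≈ -4.5000)
J(N) = 3*N (J(N) = (2 + 1²)*N = (2 + 1)*N = 3*N)
R(-103)/14922 + 42177/J(1/(-153 + A)) = (-360 + 5*(-103))/14922 + 42177/((3/(-153 - 9/2))) = (-360 - 515)*(1/14922) + 42177/((3/(-315/2))) = -875*1/14922 + 42177/((3*(-2/315))) = -875/14922 + 42177/(-2/105) = -875/14922 + 42177*(-105/2) = -875/14922 - 4428585/2 = -16520836780/7461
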